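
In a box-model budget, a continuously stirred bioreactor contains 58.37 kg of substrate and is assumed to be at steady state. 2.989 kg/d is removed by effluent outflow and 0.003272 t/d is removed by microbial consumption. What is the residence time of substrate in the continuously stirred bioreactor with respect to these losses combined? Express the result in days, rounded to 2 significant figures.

Convert the microbial consumption flux: 0.003272 t/d = 3.272 kg/d.
Total removal = 2.989 + 3.272 = 6.2610 kg/d.
τ = M / ΣF_out = 58.37 / 6.2610 = 9.323 d.

9.3 d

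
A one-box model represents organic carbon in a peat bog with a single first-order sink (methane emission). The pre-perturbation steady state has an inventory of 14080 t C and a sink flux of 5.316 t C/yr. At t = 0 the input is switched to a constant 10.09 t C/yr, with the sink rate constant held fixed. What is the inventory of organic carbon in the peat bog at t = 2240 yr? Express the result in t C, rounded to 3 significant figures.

Residence time τ = M₀/F₀ = 2649 yr. The eventual steady state is M_∞ = M₀·(F₁/F₀) = 14080 × 10.09/5.316 = 26724 t C.
The anomaly ΔM(t) = M(t) − M_∞ decays as ΔM₀·e^(−t/τ) with ΔM₀ = 14080 − 26724 = −12640 t C.
At t = 2240 yr, e^(−t/τ) = e^(−0.8457) = 0.4292, so ΔM = −5428 t C and M = 26724 − 5428 = 21297 t C.

21300 t C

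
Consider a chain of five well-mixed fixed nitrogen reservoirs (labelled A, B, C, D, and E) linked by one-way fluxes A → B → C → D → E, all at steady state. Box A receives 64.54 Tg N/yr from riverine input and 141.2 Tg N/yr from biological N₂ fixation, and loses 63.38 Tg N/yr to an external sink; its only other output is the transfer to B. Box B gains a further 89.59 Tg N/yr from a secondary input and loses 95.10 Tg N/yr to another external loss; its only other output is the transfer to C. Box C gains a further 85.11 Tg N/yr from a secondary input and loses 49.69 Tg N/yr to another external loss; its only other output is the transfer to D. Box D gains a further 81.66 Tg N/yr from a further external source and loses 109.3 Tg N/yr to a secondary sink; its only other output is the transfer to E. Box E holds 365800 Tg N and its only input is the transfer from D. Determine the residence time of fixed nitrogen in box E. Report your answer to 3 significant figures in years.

Box A: F(A→B) = (64.54 + 141.2) − 63.38 = 142.36 Tg N/yr.
Box B: F(B→C) = (142.36 + 89.59) − 95.10 = 136.85 Tg N/yr.
Box C: F(C→D) = (136.85 + 85.11) − 49.69 = 172.27 Tg N/yr.
Box D: F(D→E) = (172.27 + 81.66) − 109.3 = 144.63 Tg N/yr.
Box E throughput = its input = 144.63 Tg N/yr; τ = 365800 / 144.63 = 2529 yr.

2530 yr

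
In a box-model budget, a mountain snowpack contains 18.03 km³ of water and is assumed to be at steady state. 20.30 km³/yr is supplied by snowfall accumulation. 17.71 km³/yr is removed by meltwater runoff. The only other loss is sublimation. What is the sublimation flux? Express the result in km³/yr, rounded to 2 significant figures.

2.6 km³/yr

At steady state ΣF_in = ΣF_out.
ΣF_in = 20.300 km³/yr.
Sublimation flux = ΣF_in − (17.71) = 20.300 − 17.71 = 2.590 km³/yr.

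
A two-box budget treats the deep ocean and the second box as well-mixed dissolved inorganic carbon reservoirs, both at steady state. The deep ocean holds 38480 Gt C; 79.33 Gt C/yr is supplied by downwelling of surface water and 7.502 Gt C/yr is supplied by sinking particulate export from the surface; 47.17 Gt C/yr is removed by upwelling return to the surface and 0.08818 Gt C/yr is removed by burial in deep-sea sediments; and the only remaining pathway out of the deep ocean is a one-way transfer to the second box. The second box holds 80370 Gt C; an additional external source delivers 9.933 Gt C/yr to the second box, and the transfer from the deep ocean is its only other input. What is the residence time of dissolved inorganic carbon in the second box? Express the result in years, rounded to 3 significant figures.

Balance the deep ocean: ΣF_in = 79.33 + 7.502 = 86.832 Gt C/yr.
Transfer to the second box = ΣF_in − (47.17 + 0.08818) = 39.574 Gt C/yr.
Total input to the second box = 39.574 + 9.933 = 49.507 Gt C/yr; at steady state this equals its total output.
τ = M / F = 80370 / 49.507 = 1623 yr.

1620 yr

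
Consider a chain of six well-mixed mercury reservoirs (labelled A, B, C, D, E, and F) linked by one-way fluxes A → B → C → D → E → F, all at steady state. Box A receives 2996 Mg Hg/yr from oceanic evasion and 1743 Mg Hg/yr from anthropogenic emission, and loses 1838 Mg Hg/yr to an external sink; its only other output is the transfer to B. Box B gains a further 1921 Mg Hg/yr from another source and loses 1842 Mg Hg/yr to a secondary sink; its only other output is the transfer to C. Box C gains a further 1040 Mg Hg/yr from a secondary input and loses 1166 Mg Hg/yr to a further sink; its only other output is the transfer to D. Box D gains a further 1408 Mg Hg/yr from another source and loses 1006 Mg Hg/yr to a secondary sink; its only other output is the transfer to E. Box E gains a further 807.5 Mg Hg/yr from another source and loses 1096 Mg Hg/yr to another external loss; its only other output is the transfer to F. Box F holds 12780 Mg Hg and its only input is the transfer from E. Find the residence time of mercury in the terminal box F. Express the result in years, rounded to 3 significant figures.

Box A: F(A→B) = (2996 + 1743) − 1838 = 2901.0 Mg Hg/yr.
Box B: F(B→C) = (2901.0 + 1921) − 1842 = 2980.0 Mg Hg/yr.
Box C: F(C→D) = (2980.0 + 1040) − 1166 = 2854.0 Mg Hg/yr.
Box D: F(D→E) = (2854.0 + 1408) − 1006 = 3256.0 Mg Hg/yr.
Box E: F(E→F) = (3256.0 + 807.5) − 1096 = 2967.5 Mg Hg/yr.
Box F throughput = its input = 2967.5 Mg Hg/yr; τ = 12780 / 2967.5 = 4.307 yr.

4.31 yr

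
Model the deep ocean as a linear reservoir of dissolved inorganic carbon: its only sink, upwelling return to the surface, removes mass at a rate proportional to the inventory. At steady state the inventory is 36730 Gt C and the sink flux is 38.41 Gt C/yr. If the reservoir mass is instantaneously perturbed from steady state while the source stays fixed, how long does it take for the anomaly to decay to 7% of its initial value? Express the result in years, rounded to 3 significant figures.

2540 yr

For a linear reservoir the anomaly decays as exp(−t/τ) with τ = M/F = 36730/38.41 = 956.3 yr.
exp(−t/τ) = 0.07 ⇒ t = −τ ln(0.07) = 956.3 × 2.659 = 2543 yr.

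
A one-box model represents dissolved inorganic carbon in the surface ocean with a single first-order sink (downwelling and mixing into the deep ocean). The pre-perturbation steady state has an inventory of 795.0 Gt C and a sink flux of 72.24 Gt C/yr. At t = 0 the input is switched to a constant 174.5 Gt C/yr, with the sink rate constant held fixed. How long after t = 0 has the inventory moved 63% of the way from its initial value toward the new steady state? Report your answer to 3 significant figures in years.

10.9 yr

τ = M₀/F₀ = 795.0/72.24 = 11.00 yr.
The remaining gap fraction is e^(−t/τ); 63% covered ⇒ e^(−t/τ) = 0.370.
t = −τ ln(0.370) = 11.00 × 0.9943 = 10.94 yr.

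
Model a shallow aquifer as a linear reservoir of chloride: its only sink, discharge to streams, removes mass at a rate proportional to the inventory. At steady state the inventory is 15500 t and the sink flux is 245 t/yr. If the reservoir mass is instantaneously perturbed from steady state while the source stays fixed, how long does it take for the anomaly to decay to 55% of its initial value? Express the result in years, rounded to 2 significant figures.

For a linear reservoir the anomaly decays as exp(−t/τ) with τ = M/F = 15500/245 = 63.27 yr.
exp(−t/τ) = 0.55 ⇒ t = −τ ln(0.55) = 63.27 × 0.5978 = 37.82 yr.

38 yr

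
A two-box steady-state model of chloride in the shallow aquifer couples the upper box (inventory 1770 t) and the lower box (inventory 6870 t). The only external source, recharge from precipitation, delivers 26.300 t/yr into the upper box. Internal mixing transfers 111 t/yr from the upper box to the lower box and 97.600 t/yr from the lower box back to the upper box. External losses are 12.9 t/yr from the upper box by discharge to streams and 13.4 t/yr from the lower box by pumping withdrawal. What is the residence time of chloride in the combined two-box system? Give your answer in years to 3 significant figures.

Treat the two boxes together as one reservoir: the mixing fluxes between them are internal recycling, so τ = ΣM / Σ(external losses).
M_total = 1770 + 6870 = 8640.0 t.
ΣF_external_out = 12.9 + 13.4 = 26.300 t/yr.
τ = M_total / ΣF_ext = 8640.0 / 26.300 = 328.5 yr.

329 yr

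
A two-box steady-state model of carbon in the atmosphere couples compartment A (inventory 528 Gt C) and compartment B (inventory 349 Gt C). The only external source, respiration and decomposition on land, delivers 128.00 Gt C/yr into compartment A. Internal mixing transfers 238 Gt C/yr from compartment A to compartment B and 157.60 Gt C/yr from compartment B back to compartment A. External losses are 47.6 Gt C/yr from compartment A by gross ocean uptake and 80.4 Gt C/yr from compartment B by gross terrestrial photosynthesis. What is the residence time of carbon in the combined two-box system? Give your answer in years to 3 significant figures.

Treat the two boxes together as one reservoir: the mixing fluxes between them are internal recycling, so τ = ΣM / Σ(external losses).
M_total = 528 + 349 = 877.00 Gt C.
ΣF_external_out = 47.6 + 80.4 = 128.00 Gt C/yr.
τ = M_total / ΣF_ext = 877.00 / 128.00 = 6.852 yr.

6.85 yr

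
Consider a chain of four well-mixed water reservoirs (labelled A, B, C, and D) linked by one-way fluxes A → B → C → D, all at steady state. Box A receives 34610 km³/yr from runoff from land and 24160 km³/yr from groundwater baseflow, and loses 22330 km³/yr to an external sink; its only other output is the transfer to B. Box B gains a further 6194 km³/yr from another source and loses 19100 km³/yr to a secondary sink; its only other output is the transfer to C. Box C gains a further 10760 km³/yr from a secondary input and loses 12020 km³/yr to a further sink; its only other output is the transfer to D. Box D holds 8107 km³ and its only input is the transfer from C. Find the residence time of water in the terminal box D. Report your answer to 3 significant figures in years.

0.364 yr

Box A: F(A→B) = (34610 + 24160) − 22330 = 36440 km³/yr.
Box B: F(B→C) = (36440 + 6194) − 19100 = 23534 km³/yr.
Box C: F(C→D) = (23534 + 10760) − 12020 = 22274 km³/yr.
Box D throughput = its input = 22274 km³/yr; τ = 8107 / 22274 = 0.3640 yr.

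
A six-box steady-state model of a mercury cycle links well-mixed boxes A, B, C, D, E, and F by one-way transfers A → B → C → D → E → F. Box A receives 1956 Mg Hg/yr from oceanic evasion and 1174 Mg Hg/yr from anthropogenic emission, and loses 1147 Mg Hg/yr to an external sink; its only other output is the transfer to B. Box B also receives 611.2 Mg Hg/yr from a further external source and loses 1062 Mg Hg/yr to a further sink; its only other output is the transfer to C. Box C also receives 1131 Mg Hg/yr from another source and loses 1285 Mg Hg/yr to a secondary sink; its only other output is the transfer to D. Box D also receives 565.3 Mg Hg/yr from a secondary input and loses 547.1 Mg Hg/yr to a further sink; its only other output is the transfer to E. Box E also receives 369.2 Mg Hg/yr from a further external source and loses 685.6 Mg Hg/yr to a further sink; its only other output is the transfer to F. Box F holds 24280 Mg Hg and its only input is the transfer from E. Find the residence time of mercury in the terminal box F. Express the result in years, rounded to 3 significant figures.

Box A: F(A→B) = (1956 + 1174) − 1147 = 1983.0 Mg Hg/yr.
Box B: F(B→C) = (1983.0 + 611.2) − 1062 = 1532.2 Mg Hg/yr.
Box C: F(C→D) = (1532.2 + 1131) − 1285 = 1378.2 Mg Hg/yr.
Box D: F(D→E) = (1378.2 + 565.3) − 547.1 = 1396.4 Mg Hg/yr.
Box E: F(E→F) = (1396.4 + 369.2) − 685.6 = 1080.0 Mg Hg/yr.
Box F throughput = its input = 1080.0 Mg Hg/yr; τ = 24280 / 1080.0 = 22.48 yr.

22.5 yr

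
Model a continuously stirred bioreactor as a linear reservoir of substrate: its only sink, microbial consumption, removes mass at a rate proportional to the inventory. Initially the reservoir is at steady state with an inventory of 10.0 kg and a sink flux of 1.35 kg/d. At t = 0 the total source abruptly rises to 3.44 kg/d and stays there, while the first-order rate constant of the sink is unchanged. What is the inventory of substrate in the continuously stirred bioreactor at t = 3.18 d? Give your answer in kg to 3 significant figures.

15.4 kg

τ = M₀/F₀ = 10.0/1.35 = 7.407 d; rate constant k = 1/τ.
New steady state M_∞ = F₁/k = F₁·τ = 3.44 × 7.407 = 25.481 kg.
M(t) = M_∞ + (M₀ − M_∞)·e^(−t/τ); t/τ = 3.18/7.407 = 0.4293, so e^(−t/τ) = 0.6510.
M(t) = 25.481 − 15.48 × 0.6510 = 15.404 kg.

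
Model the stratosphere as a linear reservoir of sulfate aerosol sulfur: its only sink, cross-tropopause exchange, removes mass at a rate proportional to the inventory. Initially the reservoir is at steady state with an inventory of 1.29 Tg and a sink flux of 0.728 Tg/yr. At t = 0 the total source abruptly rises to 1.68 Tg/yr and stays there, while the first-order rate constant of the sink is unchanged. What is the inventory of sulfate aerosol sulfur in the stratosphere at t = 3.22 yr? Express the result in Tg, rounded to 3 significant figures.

Residence time τ = M₀/F₀ = 1.772 yr. The eventual steady state is M_∞ = M₀·(F₁/F₀) = 1.29 × 1.68/0.728 = 2.9769 Tg.
The anomaly ΔM(t) = M(t) − M_∞ decays as ΔM₀·e^(−t/τ) with ΔM₀ = 1.29 − 2.9769 = −1.687 Tg.
At t = 3.22 yr, e^(−t/τ) = e^(−1.817) = 0.1625, so ΔM = −0.2741 Tg and M = 2.9769 − 0.2741 = 2.7028 Tg.

2.70 Tg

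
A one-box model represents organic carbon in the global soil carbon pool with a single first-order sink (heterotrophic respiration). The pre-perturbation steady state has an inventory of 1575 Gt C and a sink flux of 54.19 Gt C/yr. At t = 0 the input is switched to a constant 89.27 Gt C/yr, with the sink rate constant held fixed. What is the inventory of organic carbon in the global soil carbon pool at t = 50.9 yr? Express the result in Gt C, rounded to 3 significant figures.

τ = M₀/F₀ = 1575/54.19 = 29.06 yr; rate constant k = 1/τ.
New steady state M_∞ = F₁/k = F₁·τ = 89.27 × 29.06 = 2594.6 Gt C.
M(t) = M_∞ + (M₀ − M_∞)·e^(−t/τ); t/τ = 50.9/29.06 = 1.751, so e^(−t/τ) = 0.1736.
M(t) = 2594.6 − 1020 × 0.1736 = 2417.6 Gt C.

2420 Gt C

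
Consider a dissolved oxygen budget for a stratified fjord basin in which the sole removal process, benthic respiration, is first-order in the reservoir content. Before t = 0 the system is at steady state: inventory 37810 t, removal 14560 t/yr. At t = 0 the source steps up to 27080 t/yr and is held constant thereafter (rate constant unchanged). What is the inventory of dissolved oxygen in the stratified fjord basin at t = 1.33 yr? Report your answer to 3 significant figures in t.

The sink rate constant is k = F₀/M₀ = 14560/37810 = 0.3851 yr⁻¹.
Solving dM/dt = F₁ − kM with M(0) = M₀ gives M(t) = F₁/k + (M₀ − F₁/k)·e^(−kt).
F₁/k = 27080/0.3851 = 70322 t; kt = 0.3851 × 1.33 = 0.5122, e^(−kt) = 0.5992.
M(1.33) = 70322 + (37810 − 70322) × 0.5992 = 70322 − 19480 = 50841 t.

50800 t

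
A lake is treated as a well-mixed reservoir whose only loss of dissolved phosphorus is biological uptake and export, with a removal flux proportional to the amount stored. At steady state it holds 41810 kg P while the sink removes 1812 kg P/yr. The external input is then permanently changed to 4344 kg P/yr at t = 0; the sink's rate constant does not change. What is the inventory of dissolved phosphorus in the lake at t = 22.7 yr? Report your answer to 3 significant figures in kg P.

Residence time τ = M₀/F₀ = 23.07 yr. The eventual steady state is M_∞ = M₀·(F₁/F₀) = 41810 × 4344/1812 = 100230 kg P.
The anomaly ΔM(t) = M(t) − M_∞ decays as ΔM₀·e^(−t/τ) with ΔM₀ = 41810 − 100230 = −58420 kg P.
At t = 22.7 yr, e^(−t/τ) = e^(−0.9838) = 0.3739, so ΔM = −21840 kg P and M = 100230 − 21840 = 78389 kg P.

78400 kg P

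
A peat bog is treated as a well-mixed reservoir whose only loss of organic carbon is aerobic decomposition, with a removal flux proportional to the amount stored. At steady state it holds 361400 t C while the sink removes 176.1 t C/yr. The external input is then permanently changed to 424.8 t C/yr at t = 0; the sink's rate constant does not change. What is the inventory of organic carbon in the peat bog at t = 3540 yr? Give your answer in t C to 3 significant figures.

781000 t C

τ = M₀/F₀ = 361400/176.1 = 2052 yr; rate constant k = 1/τ.
New steady state M_∞ = F₁/k = F₁·τ = 424.8 × 2052 = 871790 t C.
M(t) = M_∞ + (M₀ − M_∞)·e^(−t/τ); t/τ = 3540/2052 = 1.725, so e^(−t/τ) = 0.1782.
M(t) = 871790 − 510400 × 0.1782 = 780850 t C.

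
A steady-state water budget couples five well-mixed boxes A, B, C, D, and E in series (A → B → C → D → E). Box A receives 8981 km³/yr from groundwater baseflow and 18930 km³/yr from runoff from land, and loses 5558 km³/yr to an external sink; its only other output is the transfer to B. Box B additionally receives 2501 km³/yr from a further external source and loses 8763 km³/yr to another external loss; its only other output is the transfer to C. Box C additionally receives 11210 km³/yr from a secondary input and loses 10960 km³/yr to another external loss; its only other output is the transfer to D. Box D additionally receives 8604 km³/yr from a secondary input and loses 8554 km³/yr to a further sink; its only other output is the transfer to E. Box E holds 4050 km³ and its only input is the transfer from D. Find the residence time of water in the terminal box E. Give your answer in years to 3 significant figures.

Box A: F(A→B) = (8981 + 18930) − 5558 = 22353 km³/yr.
Box B: F(B→C) = (22353 + 2501) − 8763 = 16091 km³/yr.
Box C: F(C→D) = (16091 + 11210) − 10960 = 16341 km³/yr.
Box D: F(D→E) = (16341 + 8604) − 8554 = 16391 km³/yr.
Box E throughput = its input = 16391 km³/yr; τ = 4050 / 16391 = 0.2471 yr.

0.247 yr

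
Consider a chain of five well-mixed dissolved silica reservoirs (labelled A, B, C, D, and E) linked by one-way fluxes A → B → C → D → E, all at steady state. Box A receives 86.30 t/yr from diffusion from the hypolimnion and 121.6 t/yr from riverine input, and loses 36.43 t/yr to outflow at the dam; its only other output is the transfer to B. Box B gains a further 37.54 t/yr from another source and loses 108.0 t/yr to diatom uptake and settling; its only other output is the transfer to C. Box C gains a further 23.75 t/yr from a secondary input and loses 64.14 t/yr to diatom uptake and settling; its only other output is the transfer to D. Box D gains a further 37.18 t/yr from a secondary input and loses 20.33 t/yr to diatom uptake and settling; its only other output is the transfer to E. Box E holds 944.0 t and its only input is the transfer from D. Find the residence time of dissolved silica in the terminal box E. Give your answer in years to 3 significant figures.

Box A: F(A→B) = (86.30 + 121.6) − 36.43 = 171.47 t/yr.
Box B: F(B→C) = (171.47 + 37.54) − 108.0 = 101.01 t/yr.
Box C: F(C→D) = (101.01 + 23.75) − 64.14 = 60.620 t/yr.
Box D: F(D→E) = (60.620 + 37.18) − 20.33 = 77.470 t/yr.
Box E throughput = its input = 77.470 t/yr; τ = 944.0 / 77.470 = 12.19 yr.

12.2 yr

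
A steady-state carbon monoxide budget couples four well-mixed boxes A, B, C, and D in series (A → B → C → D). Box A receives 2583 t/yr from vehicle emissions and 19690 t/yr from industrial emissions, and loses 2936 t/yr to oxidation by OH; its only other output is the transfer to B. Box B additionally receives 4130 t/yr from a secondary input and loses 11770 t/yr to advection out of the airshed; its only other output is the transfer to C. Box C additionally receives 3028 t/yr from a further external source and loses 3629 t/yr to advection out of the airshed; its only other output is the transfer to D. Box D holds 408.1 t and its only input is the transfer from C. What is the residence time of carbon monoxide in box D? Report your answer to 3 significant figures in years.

0.0368 yr

Box A: F(A→B) = (2583 + 19690) − 2936 = 19337 t/yr.
Box B: F(B→C) = (19337 + 4130) − 11770 = 11697 t/yr.
Box C: F(C→D) = (11697 + 3028) − 3629 = 11096 t/yr.
Box D throughput = its input = 11096 t/yr; τ = 408.1 / 11096 = 0.03678 yr.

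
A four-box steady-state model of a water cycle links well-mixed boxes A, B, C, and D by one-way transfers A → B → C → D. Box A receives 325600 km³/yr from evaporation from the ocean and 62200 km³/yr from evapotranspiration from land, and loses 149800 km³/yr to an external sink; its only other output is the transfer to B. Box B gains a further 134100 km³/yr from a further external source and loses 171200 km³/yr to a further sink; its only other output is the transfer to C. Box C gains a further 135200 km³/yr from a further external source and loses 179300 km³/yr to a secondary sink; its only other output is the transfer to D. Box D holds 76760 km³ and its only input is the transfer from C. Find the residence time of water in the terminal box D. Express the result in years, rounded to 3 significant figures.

Box A: F(A→B) = (325600 + 62200) − 149800 = 238000 km³/yr.
Box B: F(B→C) = (238000 + 134100) − 171200 = 200900 km³/yr.
Box C: F(C→D) = (200900 + 135200) − 179300 = 156800 km³/yr.
Box D throughput = its input = 156800 km³/yr; τ = 76760 / 156800 = 0.4895 yr.

0.490 yr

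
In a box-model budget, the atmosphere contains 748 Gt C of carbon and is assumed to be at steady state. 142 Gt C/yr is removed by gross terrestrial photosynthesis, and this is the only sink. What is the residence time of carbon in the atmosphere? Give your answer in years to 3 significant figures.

τ = M / F = 748 / 142 = 5.268 yr.

5.27 yr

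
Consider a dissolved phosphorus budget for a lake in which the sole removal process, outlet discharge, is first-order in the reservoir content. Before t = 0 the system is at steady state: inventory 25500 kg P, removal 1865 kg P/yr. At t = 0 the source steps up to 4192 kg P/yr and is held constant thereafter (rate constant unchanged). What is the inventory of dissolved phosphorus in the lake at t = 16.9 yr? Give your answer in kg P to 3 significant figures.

Residence time τ = M₀/F₀ = 13.67 yr. The eventual steady state is M_∞ = M₀·(F₁/F₀) = 25500 × 4192/1865 = 57317 kg P.
The anomaly ΔM(t) = M(t) − M_∞ decays as ΔM₀·e^(−t/τ) with ΔM₀ = 25500 − 57317 = −31820 kg P.
At t = 16.9 yr, e^(−t/τ) = e^(−1.236) = 0.2905, so ΔM = −9244 kg P and M = 57317 − 9244 = 48073 kg P.

48100 kg P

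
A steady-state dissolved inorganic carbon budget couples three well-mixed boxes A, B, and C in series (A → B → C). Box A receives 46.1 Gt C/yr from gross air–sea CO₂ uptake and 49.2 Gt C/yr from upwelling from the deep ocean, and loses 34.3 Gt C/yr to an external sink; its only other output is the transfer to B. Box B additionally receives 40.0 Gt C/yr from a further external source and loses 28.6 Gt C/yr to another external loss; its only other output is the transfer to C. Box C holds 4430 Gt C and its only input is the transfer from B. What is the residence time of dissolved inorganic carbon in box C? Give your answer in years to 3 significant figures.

Box A: F(A→B) = (46.1 + 49.2) − 34.3 = 61.000 Gt C/yr.
Box B: F(B→C) = (61.000 + 40.0) − 28.6 = 72.400 Gt C/yr.
Box C throughput = its input = 72.400 Gt C/yr; τ = 4430 / 72.400 = 61.19 yr.

61.2 yr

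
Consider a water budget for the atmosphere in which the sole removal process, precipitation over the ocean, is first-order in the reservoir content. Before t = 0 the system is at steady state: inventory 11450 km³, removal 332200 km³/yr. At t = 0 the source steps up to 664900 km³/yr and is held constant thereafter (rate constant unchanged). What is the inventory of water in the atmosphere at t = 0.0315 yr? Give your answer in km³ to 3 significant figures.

The sink rate constant is k = F₀/M₀ = 332200/11450 = 29.01 yr⁻¹.
Solving dM/dt = F₁ − kM with M(0) = M₀ gives M(t) = F₁/k + (M₀ − F₁/k)·e^(−kt).
F₁/k = 664900/29.01 = 22917 km³; kt = 29.01 × 0.0315 = 0.9139, e^(−kt) = 0.4010.
M(0.0315) = 22917 + (11450 − 22917) × 0.4010 = 22917 − 4598 = 18319 km³.

18300 km³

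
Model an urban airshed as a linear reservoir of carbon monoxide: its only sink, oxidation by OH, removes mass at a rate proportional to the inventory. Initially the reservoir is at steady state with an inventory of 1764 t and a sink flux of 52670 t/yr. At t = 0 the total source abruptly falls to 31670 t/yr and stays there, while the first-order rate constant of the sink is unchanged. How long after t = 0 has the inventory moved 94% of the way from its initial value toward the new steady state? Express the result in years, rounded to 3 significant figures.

0.0942 yr

τ = M₀/F₀ = 1764/52670 = 0.03349 yr.
The remaining gap fraction is e^(−t/τ); 94% covered ⇒ e^(−t/τ) = 0.0600.
t = −τ ln(0.0600) = 0.03349 × 2.813 = 0.09423 yr.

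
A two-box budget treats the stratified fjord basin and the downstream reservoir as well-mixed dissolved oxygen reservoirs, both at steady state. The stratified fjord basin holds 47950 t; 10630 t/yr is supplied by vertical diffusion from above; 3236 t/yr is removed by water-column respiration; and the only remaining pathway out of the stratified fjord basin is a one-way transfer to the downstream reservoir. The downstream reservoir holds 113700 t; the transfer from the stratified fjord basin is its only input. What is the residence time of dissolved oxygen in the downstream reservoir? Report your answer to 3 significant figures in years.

Balance the stratified fjord basin: ΣF_in = 10630 t/yr.
Transfer to the downstream reservoir = ΣF_in − (3236) = 7394.0 t/yr.
At steady state the output of the downstream reservoir equals its input, 7394.0 t/yr.
τ = M / F = 113700 / 7394.0 = 15.38 yr.

15.4 yr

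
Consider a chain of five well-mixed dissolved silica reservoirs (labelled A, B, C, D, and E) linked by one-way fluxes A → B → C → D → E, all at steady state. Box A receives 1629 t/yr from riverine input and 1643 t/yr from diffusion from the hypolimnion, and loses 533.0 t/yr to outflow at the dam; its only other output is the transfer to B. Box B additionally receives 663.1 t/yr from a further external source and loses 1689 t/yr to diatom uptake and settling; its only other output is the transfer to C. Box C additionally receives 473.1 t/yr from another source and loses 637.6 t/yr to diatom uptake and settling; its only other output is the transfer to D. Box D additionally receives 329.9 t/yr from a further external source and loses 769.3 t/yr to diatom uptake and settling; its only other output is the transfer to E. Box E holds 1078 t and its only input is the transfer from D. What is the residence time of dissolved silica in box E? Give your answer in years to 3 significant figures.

Box A: F(A→B) = (1629 + 1643) − 533.0 = 2739.0 t/yr.
Box B: F(B→C) = (2739.0 + 663.1) − 1689 = 1713.1 t/yr.
Box C: F(C→D) = (1713.1 + 473.1) − 637.6 = 1548.6 t/yr.
Box D: F(D→E) = (1548.6 + 329.9) − 769.3 = 1109.2 t/yr.
Box E throughput = its input = 1109.2 t/yr; τ = 1078 / 1109.2 = 0.9719 yr.

0.972 yr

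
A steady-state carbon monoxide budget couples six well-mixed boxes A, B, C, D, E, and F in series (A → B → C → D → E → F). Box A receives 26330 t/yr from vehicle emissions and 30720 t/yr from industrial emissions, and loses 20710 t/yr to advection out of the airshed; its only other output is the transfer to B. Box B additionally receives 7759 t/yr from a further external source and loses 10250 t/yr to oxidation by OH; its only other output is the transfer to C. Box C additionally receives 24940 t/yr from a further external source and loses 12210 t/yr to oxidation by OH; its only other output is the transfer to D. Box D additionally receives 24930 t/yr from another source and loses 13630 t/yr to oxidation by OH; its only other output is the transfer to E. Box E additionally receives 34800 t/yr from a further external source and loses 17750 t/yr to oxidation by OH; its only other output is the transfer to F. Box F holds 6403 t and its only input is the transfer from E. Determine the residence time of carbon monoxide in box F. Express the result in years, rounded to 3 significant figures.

Box A: F(A→B) = (26330 + 30720) − 20710 = 36340 t/yr.
Box B: F(B→C) = (36340 + 7759) − 10250 = 33849 t/yr.
Box C: F(C→D) = (33849 + 24940) − 12210 = 46579 t/yr.
Box D: F(D→E) = (46579 + 24930) − 13630 = 57879 t/yr.
Box E: F(E→F) = (57879 + 34800) − 17750 = 74929 t/yr.
Box F throughput = its input = 74929 t/yr; τ = 6403 / 74929 = 0.08545 yr.

0.0855 yr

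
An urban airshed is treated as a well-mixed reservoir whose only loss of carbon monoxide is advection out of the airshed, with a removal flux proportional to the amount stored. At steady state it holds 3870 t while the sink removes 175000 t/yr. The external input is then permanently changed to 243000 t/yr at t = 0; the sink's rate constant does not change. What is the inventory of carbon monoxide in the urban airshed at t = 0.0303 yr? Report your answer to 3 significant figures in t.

4990 t

Residence time τ = M₀/F₀ = 0.02211 yr. The eventual steady state is M_∞ = M₀·(F₁/F₀) = 3870 × 243000/175000 = 5373.8 t.
The anomaly ΔM(t) = M(t) − M_∞ decays as ΔM₀·e^(−t/τ) with ΔM₀ = 3870 − 5373.8 = −1504 t.
At t = 0.0303 yr, e^(−t/τ) = e^(−1.370) = 0.2541, so ΔM = −382.1 t and M = 5373.8 − 382.1 = 4991.7 t.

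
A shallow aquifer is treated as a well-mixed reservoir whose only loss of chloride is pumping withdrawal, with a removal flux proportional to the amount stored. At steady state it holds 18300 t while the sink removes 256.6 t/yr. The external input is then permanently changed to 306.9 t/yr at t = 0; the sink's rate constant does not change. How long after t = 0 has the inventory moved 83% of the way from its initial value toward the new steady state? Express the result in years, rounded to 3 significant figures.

126 yr

τ = M₀/F₀ = 18300/256.6 = 71.32 yr.
The remaining gap fraction is e^(−t/τ); 83% covered ⇒ e^(−t/τ) = 0.170.
t = −τ ln(0.170) = 71.32 × 1.772 = 126.4 yr.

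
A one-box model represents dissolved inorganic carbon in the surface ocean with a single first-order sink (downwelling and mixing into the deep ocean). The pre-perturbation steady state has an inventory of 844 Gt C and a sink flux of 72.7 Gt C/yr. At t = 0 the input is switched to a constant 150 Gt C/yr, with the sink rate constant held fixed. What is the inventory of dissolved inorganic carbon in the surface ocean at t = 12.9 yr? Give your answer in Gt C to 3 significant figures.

1450 Gt C

The sink rate constant is k = F₀/M₀ = 72.7/844 = 0.08614 yr⁻¹.
Solving dM/dt = F₁ − kM with M(0) = M₀ gives M(t) = F₁/k + (M₀ − F₁/k)·e^(−kt).
F₁/k = 150/0.08614 = 1741.4 Gt C; kt = 0.08614 × 12.9 = 1.111, e^(−kt) = 0.3292.
M(12.9) = 1741.4 + (844 − 1741.4) × 0.3292 = 1741.4 − 295.4 = 1446.0 Gt C.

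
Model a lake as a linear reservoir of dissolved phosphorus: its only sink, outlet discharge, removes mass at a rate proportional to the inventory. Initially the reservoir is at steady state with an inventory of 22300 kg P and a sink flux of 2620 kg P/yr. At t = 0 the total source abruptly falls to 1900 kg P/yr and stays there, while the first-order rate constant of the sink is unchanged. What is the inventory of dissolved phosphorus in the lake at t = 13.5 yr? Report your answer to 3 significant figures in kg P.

τ = M₀/F₀ = 22300/2620 = 8.511 yr; rate constant k = 1/τ.
New steady state M_∞ = F₁/k = F₁·τ = 1900 × 8.511 = 16172 kg P.
M(t) = M_∞ + (M₀ − M_∞)·e^(−t/τ); t/τ = 13.5/8.511 = 1.586, so e^(−t/τ) = 0.2047.
M(t) = 16172 + 6128 × 0.2047 = 17426 kg P.

17400 kg P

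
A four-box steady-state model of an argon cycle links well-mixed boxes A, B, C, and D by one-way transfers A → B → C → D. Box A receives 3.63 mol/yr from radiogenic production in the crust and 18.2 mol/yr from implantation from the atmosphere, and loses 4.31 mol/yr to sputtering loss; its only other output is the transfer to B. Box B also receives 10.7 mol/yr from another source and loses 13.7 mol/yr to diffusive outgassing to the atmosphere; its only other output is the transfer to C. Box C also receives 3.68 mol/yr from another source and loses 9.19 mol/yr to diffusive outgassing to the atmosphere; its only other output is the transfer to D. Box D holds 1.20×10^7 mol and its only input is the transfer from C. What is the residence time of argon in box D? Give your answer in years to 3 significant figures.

1.33×10^6 yr

Box A: F(A→B) = (3.63 + 18.2) − 4.31 = 17.520 mol/yr.
Box B: F(B→C) = (17.520 + 10.7) − 13.7 = 14.520 mol/yr.
Box C: F(C→D) = (14.520 + 3.68) − 9.19 = 9.0100 mol/yr.
Box D throughput = its input = 9.0100 mol/yr; τ = 1.20×10^7 / 9.0100 = 1.332×10^6 yr.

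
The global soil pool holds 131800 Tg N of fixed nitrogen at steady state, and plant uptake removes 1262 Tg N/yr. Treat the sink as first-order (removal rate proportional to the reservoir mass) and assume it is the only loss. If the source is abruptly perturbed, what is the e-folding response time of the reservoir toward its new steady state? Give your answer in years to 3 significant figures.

For a linear reservoir the response time equals the residence time τ = M/F.
τ = 131800 / 1262 = 104.4 yr.

104 yr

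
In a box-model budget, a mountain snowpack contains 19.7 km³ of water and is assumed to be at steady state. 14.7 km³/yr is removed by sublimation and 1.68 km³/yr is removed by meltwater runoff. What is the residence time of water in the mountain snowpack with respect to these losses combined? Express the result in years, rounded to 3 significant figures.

Total removal = 14.70 + 1.680 = 16.380 km³/yr.
τ = M / ΣF_out = 19.7 / 16.380 = 1.203 yr.

1.20 yr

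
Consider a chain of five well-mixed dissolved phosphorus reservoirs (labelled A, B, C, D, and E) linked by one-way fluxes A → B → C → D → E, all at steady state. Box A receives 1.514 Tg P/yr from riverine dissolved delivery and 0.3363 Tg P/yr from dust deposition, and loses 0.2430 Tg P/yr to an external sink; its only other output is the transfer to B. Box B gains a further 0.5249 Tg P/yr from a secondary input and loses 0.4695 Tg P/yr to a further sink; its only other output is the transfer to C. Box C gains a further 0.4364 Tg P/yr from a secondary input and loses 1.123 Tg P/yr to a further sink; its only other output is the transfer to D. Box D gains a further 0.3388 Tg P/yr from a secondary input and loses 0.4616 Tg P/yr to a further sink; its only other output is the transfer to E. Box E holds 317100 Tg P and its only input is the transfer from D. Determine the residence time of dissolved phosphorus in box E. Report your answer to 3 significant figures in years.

Box A: F(A→B) = (1.514 + 0.3363) − 0.2430 = 1.6073 Tg P/yr.
Box B: F(B→C) = (1.6073 + 0.5249) − 0.4695 = 1.6627 Tg P/yr.
Box C: F(C→D) = (1.6627 + 0.4364) − 1.123 = 0.97610 Tg P/yr.
Box D: F(D→E) = (0.97610 + 0.3388) − 0.4616 = 0.85330 Tg P/yr.
Box E throughput = its input = 0.85330 Tg P/yr; τ = 317100 / 0.85330 = 371600 yr.

372000 yr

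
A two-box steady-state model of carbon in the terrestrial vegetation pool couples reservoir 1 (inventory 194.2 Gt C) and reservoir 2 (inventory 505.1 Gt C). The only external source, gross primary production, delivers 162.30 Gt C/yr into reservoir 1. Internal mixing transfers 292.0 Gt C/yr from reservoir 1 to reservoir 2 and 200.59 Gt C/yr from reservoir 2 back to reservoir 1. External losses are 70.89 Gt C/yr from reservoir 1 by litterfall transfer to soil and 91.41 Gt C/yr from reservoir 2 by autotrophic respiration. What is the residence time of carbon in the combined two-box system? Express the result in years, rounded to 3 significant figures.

Treat the two boxes together as one reservoir: the mixing fluxes between them are internal recycling, so τ = ΣM / Σ(external losses).
M_total = 194.2 + 505.1 = 699.30 Gt C.
ΣF_external_out = 70.89 + 91.41 = 162.30 Gt C/yr.
τ = M_total / ΣF_ext = 699.30 / 162.30 = 4.309 yr.

4.31 yr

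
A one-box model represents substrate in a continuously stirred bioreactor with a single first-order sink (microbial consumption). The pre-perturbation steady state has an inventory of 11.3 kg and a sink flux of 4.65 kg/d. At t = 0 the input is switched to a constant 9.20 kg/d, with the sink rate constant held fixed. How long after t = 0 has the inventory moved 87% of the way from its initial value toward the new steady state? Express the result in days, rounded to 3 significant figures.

τ = M₀/F₀ = 11.3/4.65 = 2.430 d.
The remaining gap fraction is e^(−t/τ); 87% covered ⇒ e^(−t/τ) = 0.130.
t = −τ ln(0.130) = 2.430 × 2.040 = 4.958 d.

4.96 d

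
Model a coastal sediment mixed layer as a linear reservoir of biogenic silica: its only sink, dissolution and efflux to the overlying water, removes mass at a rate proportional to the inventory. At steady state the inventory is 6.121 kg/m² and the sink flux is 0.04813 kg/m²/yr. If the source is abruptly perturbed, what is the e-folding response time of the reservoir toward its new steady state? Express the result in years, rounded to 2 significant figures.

For a linear reservoir the response time equals the residence time τ = M/F.
τ = 6.121 / 0.04813 = 127.2 yr.

130 yr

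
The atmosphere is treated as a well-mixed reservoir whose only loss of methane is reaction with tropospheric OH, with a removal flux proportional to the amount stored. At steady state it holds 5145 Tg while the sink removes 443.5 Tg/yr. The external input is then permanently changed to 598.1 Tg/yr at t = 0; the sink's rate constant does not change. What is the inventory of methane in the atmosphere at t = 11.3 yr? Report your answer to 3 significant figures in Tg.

6260 Tg

Residence time τ = M₀/F₀ = 11.60 yr. The eventual steady state is M_∞ = M₀·(F₁/F₀) = 5145 × 598.1/443.5 = 6938.5 Tg.
The anomaly ΔM(t) = M(t) − M_∞ decays as ΔM₀·e^(−t/τ) with ΔM₀ = 5145 − 6938.5 = −1793 Tg.
At t = 11.3 yr, e^(−t/τ) = e^(−0.9741) = 0.3775, so ΔM = −677.1 Tg and M = 6938.5 − 677.1 = 6261.4 Tg.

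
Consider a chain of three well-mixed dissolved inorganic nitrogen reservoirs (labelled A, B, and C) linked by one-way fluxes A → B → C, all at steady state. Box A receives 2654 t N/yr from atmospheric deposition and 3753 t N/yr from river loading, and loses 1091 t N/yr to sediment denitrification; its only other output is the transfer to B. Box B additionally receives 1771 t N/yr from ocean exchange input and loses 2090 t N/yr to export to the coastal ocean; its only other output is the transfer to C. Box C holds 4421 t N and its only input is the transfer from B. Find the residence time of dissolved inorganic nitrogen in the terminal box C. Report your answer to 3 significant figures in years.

0.885 yr

Box A: F(A→B) = (2654 + 3753) − 1091 = 5316.0 t N/yr.
Box B: F(B→C) = (5316.0 + 1771) − 2090 = 4997.0 t N/yr.
Box C throughput = its input = 4997.0 t N/yr; τ = 4421 / 4997.0 = 0.8847 yr.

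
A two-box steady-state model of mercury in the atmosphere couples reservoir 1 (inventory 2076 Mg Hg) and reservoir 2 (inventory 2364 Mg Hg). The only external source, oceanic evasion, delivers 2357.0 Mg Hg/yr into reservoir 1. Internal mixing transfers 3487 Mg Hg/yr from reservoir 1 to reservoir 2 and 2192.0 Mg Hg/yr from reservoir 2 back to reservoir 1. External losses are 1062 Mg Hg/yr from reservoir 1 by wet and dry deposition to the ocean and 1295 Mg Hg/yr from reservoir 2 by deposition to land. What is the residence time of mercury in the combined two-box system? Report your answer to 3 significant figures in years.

Treat the two boxes together as one reservoir: the mixing fluxes between them are internal recycling, so τ = ΣM / Σ(external losses).
M_total = 2076 + 2364 = 4440.0 Mg Hg.
ΣF_external_out = 1062 + 1295 = 2357.0 Mg Hg/yr.
τ = M_total / ΣF_ext = 4440.0 / 2357.0 = 1.884 yr.

1.88 yr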